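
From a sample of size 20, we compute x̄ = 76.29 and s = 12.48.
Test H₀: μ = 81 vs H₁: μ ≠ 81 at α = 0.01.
One-sample t-test:
H₀: μ = 81
H₁: μ ≠ 81
df = n - 1 = 19
t = (x̄ - μ₀) / (s/√n) = (76.29 - 81) / (12.48/√20) = -1.688
p-value = 0.1078

Since p-value > α = 0.01, we fail to reject H₀.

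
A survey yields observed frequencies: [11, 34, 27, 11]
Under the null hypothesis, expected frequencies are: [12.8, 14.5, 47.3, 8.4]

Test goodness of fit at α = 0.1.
Chi-square goodness of fit test:
H₀: observed counts match expected distribution
H₁: observed counts differ from expected distribution
df = k - 1 = 3
χ² = Σ(O - E)²/E
   = (11 - 12.8)²/12.8 + (34 - 14.5)²/14.5 + (27 - 47.3)²/47.3 + (11 - 8.4)²/8.4
   = 0.253 + 26.224 + 8.712 + 0.805
   = 35.99
p-value < 0.0001

Since p-value < α = 0.1, we reject H₀.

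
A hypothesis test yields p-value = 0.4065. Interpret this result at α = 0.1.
Since p = 0.4065 > α = 0.1, fail to reject H₀.
There is insufficient evidence to reject the null hypothesis; the result is not statistically significant at the 0.1 level.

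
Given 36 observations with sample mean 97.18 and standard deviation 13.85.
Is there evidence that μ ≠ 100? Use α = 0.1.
One-sample t-test:
H₀: μ = 100
H₁: μ ≠ 100
df = n - 1 = 35
t = (x̄ - μ₀) / (s/√n) = (97.18 - 100) / (13.85/√36) = -1.222
p-value = 0.2300

Since p-value > α = 0.1, we fail to reject H₀.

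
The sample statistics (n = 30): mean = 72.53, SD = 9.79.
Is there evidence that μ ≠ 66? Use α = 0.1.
One-sample t-test:
H₀: μ = 66
H₁: μ ≠ 66
df = n - 1 = 29
t = (x̄ - μ₀) / (s/√n) = (72.53 - 66) / (9.79/√30) = 3.653
p-value = 0.0010

Since p-value < α = 0.1, we reject H₀.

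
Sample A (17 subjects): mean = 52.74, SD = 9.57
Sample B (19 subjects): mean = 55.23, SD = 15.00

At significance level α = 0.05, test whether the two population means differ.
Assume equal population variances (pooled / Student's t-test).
Student's two-sample t-test (equal variances):
H₀: μ₁ = μ₂
H₁: μ₁ ≠ μ₂
df = n₁ + n₂ - 2 = 34
Pooled variance s_p² = [(n₁-1)s₁² + (n₂-1)s₂²] / (n₁ + n₂ - 2) = [(16)(9.57²) + (18)(15.00²)] / 34 = 162.2164
SE = √(s_p²(1/n₁ + 1/n₂)) = √(162.2164 × (1/17 + 1/19)) = 4.2520
t = (x̄₁ - x̄₂) / SE = (52.74 - 55.23) / 4.2520 = -2.49 / 4.2520 = -0.586
p-value = 0.5620

Since p-value > α = 0.05, we fail to reject H₀.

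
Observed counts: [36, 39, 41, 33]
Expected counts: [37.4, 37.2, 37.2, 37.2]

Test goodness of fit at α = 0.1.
Chi-square goodness of fit test:
H₀: observed counts match expected distribution
H₁: observed counts differ from expected distribution
df = k - 1 = 3
χ² = Σ(O - E)²/E
   = (36 - 37.4)²/37.4 + (39 - 37.2)²/37.2 + (41 - 37.2)²/37.2 + (33 - 37.2)²/37.2
   = 0.052 + 0.087 + 0.388 + 0.474
   = 1.00
p-value = 0.8008

Since p-value > α = 0.1, we fail to reject H₀.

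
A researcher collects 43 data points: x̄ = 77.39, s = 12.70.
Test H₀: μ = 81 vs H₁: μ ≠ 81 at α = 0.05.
One-sample t-test:
H₀: μ = 81
H₁: μ ≠ 81
df = n - 1 = 42
t = (x̄ - μ₀) / (s/√n) = (77.39 - 81) / (12.70/√43) = -1.864
p-value = 0.0693

Since p-value > α = 0.05, we fail to reject H₀.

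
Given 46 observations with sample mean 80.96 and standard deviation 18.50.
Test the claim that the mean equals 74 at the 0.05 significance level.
One-sample t-test:
H₀: μ = 74
H₁: μ ≠ 74
df = n - 1 = 45
t = (x̄ - μ₀) / (s/√n) = (80.96 - 74) / (18.50/√46) = 2.552
p-value = 0.0142

Since p-value < α = 0.05, we reject H₀.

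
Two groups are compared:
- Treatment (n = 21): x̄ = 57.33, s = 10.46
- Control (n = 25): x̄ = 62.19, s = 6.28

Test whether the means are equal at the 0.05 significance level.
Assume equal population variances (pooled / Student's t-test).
Student's two-sample t-test (equal variances):
H₀: μ₁ = μ₂
H₁: μ₁ ≠ μ₂
df = n₁ + n₂ - 2 = 44
Pooled variance s_p² = [(n₁-1)s₁² + (n₂-1)s₂²] / (n₁ + n₂ - 2) = [(20)(10.46²) + (24)(6.28²)] / 44 = 71.2444
SE = √(s_p²(1/n₁ + 1/n₂)) = √(71.2444 × (1/21 + 1/25)) = 2.4985
t = (x̄₁ - x̄₂) / SE = (57.33 - 62.19) / 2.4985 = -4.86 / 2.4985 = -1.945
p-value = 0.0582

Since p-value > α = 0.05, we fail to reject H₀.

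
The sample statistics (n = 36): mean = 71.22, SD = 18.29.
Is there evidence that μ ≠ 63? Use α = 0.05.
One-sample t-test:
H₀: μ = 63
H₁: μ ≠ 63
df = n - 1 = 35
t = (x̄ - μ₀) / (s/√n) = (71.22 - 63) / (18.29/√36) = 2.697
p-value = 0.0107

Since p-value < α = 0.05, we reject H₀.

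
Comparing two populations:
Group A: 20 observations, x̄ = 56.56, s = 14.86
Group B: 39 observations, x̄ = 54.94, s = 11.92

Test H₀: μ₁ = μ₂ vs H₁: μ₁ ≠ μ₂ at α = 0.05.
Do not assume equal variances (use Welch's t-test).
Welch's two-sample t-test:
H₀: μ₁ = μ₂
H₁: μ₁ ≠ μ₂
s₁²/n₁ = 14.86²/20 = 11.0410,  s₂²/n₂ = 11.92²/39 = 3.6432
SE = √(s₁²/n₁ + s₂²/n₂) = √(11.0410 + 3.6432) = 3.8320
df (Welch-Satterthwaite) = (s₁²/n₁ + s₂²/n₂)² / [(s₁²/n₁)²/(n₁-1) + (s₂²/n₂)²/(n₂-1)] ≈ 31.87
t = (x̄₁ - x̄₂) / SE = (56.56 - 54.94) / 3.8320 = 1.62 / 3.8320 = 0.423
p-value = 0.6753

Since p-value > α = 0.05, we fail to reject H₀.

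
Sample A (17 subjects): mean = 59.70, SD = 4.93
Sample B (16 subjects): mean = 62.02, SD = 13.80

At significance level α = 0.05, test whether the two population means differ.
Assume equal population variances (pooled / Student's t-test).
Student's two-sample t-test (equal variances):
H₀: μ₁ = μ₂
H₁: μ₁ ≠ μ₂
df = n₁ + n₂ - 2 = 31
Pooled variance s_p² = [(n₁-1)s₁² + (n₂-1)s₂²] / (n₁ + n₂ - 2) = [(16)(4.93²) + (15)(13.80²)] / 31 = 104.6929
SE = √(s_p²(1/n₁ + 1/n₂)) = √(104.6929 × (1/17 + 1/16)) = 3.5639
t = (x̄₁ - x̄₂) / SE = (59.70 - 62.02) / 3.5639 = -2.32 / 3.5639 = -0.651
p-value = 0.5199

Since p-value > α = 0.05, we fail to reject H₀.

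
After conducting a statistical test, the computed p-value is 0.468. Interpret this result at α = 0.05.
Since p = 0.468 > α = 0.05, fail to reject H₀.
There is insufficient evidence to reject the null hypothesis; the result is not statistically significant at the 0.05 level.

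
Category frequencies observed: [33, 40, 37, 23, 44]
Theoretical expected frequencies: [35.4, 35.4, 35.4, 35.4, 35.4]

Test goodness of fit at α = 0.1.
Chi-square goodness of fit test:
H₀: observed counts match expected distribution
H₁: observed counts differ from expected distribution
df = k - 1 = 4
χ² = Σ(O - E)²/E
   = (33 - 35.4)²/35.4 + (40 - 35.4)²/35.4 + (37 - 35.4)²/35.4 + (23 - 35.4)²/35.4 + (44 - 35.4)²/35.4
   = 0.163 + 0.598 + 0.072 + 4.344 + 2.089
   = 7.27
p-value = 0.1225

Since p-value > α = 0.1, we fail to reject H₀.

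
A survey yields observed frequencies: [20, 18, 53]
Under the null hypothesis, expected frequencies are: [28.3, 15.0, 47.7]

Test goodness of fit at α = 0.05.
Chi-square goodness of fit test:
H₀: observed counts match expected distribution
H₁: observed counts differ from expected distribution
df = k - 1 = 2
χ² = Σ(O - E)²/E
   = (20 - 28.3)²/28.3 + (18 - 15.0)²/15.0 + (53 - 47.7)²/47.7
   = 2.434 + 0.600 + 0.589
   = 3.62
p-value = 0.1634

Since p-value > α = 0.05, we fail to reject H₀.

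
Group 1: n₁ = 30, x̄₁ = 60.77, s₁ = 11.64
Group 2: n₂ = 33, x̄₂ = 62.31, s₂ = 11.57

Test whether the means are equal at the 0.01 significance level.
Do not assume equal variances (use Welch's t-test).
Welch's two-sample t-test:
H₀: μ₁ = μ₂
H₁: μ₁ ≠ μ₂
s₁²/n₁ = 11.64²/30 = 4.5163,  s₂²/n₂ = 11.57²/33 = 4.0565
SE = √(s₁²/n₁ + s₂²/n₂) = √(4.5163 + 4.0565) = 2.9279
df (Welch-Satterthwaite) = (s₁²/n₁ + s₂²/n₂)² / [(s₁²/n₁)²/(n₁-1) + (s₂²/n₂)²/(n₂-1)] ≈ 60.36
t = (x̄₁ - x̄₂) / SE = (60.77 - 62.31) / 2.9279 = -1.54 / 2.9279 = -0.526
p-value = 0.6008

Since p-value > α = 0.01, we fail to reject H₀.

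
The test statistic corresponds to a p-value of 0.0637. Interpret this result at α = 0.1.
Since p = 0.0637 < α = 0.1, reject H₀.
There is sufficient evidence to reject the null hypothesis; the result is statistically significant at the 0.1 level.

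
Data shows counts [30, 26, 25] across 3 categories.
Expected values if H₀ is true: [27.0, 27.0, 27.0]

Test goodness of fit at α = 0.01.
Chi-square goodness of fit test:
H₀: observed counts match expected distribution
H₁: observed counts differ from expected distribution
df = k - 1 = 2
χ² = Σ(O - E)²/E
   = (30 - 27.0)²/27.0 + (26 - 27.0)²/27.0 + (25 - 27.0)²/27.0
   = 0.333 + 0.037 + 0.148
   = 0.52
p-value = 0.7716

Since p-value > α = 0.01, we fail to reject H₀.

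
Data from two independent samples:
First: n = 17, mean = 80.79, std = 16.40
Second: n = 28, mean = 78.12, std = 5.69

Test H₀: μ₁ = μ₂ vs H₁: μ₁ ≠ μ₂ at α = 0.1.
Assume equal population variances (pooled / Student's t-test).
Student's two-sample t-test (equal variances):
H₀: μ₁ = μ₂
H₁: μ₁ ≠ μ₂
df = n₁ + n₂ - 2 = 43
Pooled variance s_p² = [(n₁-1)s₁² + (n₂-1)s₂²] / (n₁ + n₂ - 2) = [(16)(16.40²) + (27)(5.69²)] / 43 = 120.4073
SE = √(s_p²(1/n₁ + 1/n₂)) = √(120.4073 × (1/17 + 1/28)) = 3.3739
t = (x̄₁ - x̄₂) / SE = (80.79 - 78.12) / 3.3739 = 2.67 / 3.3739 = 0.791
p-value = 0.4331

Since p-value > α = 0.1, we fail to reject H₀.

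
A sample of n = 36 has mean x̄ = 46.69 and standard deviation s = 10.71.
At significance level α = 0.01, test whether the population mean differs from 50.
One-sample t-test:
H₀: μ = 50
H₁: μ ≠ 50
df = n - 1 = 35
t = (x̄ - μ₀) / (s/√n) = (46.69 - 50) / (10.71/√36) = -1.854
p-value = 0.0721

Since p-value > α = 0.01, we fail to reject H₀.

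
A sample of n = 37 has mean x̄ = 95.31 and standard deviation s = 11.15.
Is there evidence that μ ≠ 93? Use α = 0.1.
One-sample t-test:
H₀: μ = 93
H₁: μ ≠ 93
df = n - 1 = 36
t = (x̄ - μ₀) / (s/√n) = (95.31 - 93) / (11.15/√37) = 1.260
p-value = 0.2157

Since p-value > α = 0.1, we fail to reject H₀.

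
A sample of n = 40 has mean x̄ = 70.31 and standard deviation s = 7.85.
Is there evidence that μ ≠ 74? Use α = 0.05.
One-sample t-test:
H₀: μ = 74
H₁: μ ≠ 74
df = n - 1 = 39
t = (x̄ - μ₀) / (s/√n) = (70.31 - 74) / (7.85/√40) = -2.973
p-value = 0.0050

Since p-value < α = 0.05, we reject H₀.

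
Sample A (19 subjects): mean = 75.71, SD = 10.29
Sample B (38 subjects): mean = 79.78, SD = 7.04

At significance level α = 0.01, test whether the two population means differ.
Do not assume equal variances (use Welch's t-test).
Welch's two-sample t-test:
H₀: μ₁ = μ₂
H₁: μ₁ ≠ μ₂
s₁²/n₁ = 10.29²/19 = 5.5728,  s₂²/n₂ = 7.04²/38 = 1.3043
SE = √(s₁²/n₁ + s₂²/n₂) = √(5.5728 + 1.3043) = 2.6224
df (Welch-Satterthwaite) = (s₁²/n₁ + s₂²/n₂)² / [(s₁²/n₁)²/(n₁-1) + (s₂²/n₂)²/(n₂-1)] ≈ 26.70
t = (x̄₁ - x̄₂) / SE = (75.71 - 79.78) / 2.6224 = -4.07 / 2.6224 = -1.552
p-value = 0.1324

Since p-value > α = 0.01, we fail to reject H₀.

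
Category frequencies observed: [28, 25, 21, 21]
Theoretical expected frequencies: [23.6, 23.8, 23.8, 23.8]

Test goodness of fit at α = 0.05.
Chi-square goodness of fit test:
H₀: observed counts match expected distribution
H₁: observed counts differ from expected distribution
df = k - 1 = 3
χ² = Σ(O - E)²/E
   = (28 - 23.6)²/23.6 + (25 - 23.8)²/23.8 + (21 - 23.8)²/23.8 + (21 - 23.8)²/23.8
   = 0.820 + 0.061 + 0.329 + 0.329
   = 1.54
p-value = 0.6731

Since p-value > α = 0.05, we fail to reject H₀.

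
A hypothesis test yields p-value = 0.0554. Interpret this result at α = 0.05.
Since p = 0.0554 > α = 0.05, fail to reject H₀.
There is insufficient evidence to reject the null hypothesis; the result is not statistically significant at the 0.05 level.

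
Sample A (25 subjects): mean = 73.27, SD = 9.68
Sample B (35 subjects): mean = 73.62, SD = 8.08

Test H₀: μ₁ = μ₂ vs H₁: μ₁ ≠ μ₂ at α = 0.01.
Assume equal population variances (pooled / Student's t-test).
Student's two-sample t-test (equal variances):
H₀: μ₁ = μ₂
H₁: μ₁ ≠ μ₂
df = n₁ + n₂ - 2 = 58
Pooled variance s_p² = [(n₁-1)s₁² + (n₂-1)s₂²] / (n₁ + n₂ - 2) = [(24)(9.68²) + (34)(8.08²)] / 58 = 77.0447
SE = √(s_p²(1/n₁ + 1/n₂)) = √(77.0447 × (1/25 + 1/35)) = 2.2985
t = (x̄₁ - x̄₂) / SE = (73.27 - 73.62) / 2.2985 = -0.35 / 2.2985 = -0.152
p-value = 0.8795

Since p-value > α = 0.01, we fail to reject H₀.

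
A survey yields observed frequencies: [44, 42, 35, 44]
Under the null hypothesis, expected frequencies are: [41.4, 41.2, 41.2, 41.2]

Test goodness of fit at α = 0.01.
Chi-square goodness of fit test:
H₀: observed counts match expected distribution
H₁: observed counts differ from expected distribution
df = k - 1 = 3
χ² = Σ(O - E)²/E
   = (44 - 41.4)²/41.4 + (42 - 41.2)²/41.2 + (35 - 41.2)²/41.2 + (44 - 41.2)²/41.2
   = 0.163 + 0.016 + 0.933 + 0.190
   = 1.30
p-value = 0.7286

Since p-value > α = 0.01, we fail to reject H₀.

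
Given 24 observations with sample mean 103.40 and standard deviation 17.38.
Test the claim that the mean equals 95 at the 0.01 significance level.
One-sample t-test:
H₀: μ = 95
H₁: μ ≠ 95
df = n - 1 = 23
t = (x̄ - μ₀) / (s/√n) = (103.40 - 95) / (17.38/√24) = 2.368
p-value = 0.0267

Since p-value > α = 0.01, we fail to reject H₀.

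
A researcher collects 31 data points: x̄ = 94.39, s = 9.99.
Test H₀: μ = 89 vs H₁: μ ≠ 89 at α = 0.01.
One-sample t-test:
H₀: μ = 89
H₁: μ ≠ 89
df = n - 1 = 30
t = (x̄ - μ₀) / (s/√n) = (94.39 - 89) / (9.99/√31) = 3.004
p-value = 0.0053

Since p-value < α = 0.01, we reject H₀.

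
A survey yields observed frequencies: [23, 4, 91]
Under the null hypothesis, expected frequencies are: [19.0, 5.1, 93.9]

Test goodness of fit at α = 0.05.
Chi-square goodness of fit test:
H₀: observed counts match expected distribution
H₁: observed counts differ from expected distribution
df = k - 1 = 2
χ² = Σ(O - E)²/E
   = (23 - 19.0)²/19.0 + (4 - 5.1)²/5.1 + (91 - 93.9)²/93.9
   = 0.842 + 0.237 + 0.090
   = 1.17
p-value = 0.5574

Since p-value > α = 0.05, we fail to reject H₀.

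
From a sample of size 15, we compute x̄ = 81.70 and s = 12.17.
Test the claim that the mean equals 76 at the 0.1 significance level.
One-sample t-test:
H₀: μ = 76
H₁: μ ≠ 76
df = n - 1 = 14
t = (x̄ - μ₀) / (s/√n) = (81.70 - 76) / (12.17/√15) = 1.814
p-value = 0.0912

Since p-value < α = 0.1, we reject H₀.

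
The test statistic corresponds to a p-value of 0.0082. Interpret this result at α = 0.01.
Since p = 0.0082 < α = 0.01, reject H₀.
There is sufficient evidence to reject the null hypothesis; the result is statistically significant at the 0.01 level.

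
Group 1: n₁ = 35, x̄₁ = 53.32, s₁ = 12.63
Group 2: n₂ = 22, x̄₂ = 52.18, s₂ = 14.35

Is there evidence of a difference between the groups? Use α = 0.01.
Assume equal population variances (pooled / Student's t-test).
Student's two-sample t-test (equal variances):
H₀: μ₁ = μ₂
H₁: μ₁ ≠ μ₂
df = n₁ + n₂ - 2 = 55
Pooled variance s_p² = [(n₁-1)s₁² + (n₂-1)s₂²] / (n₁ + n₂ - 2) = [(34)(12.63²) + (21)(14.35²)] / 55 = 177.2354
SE = √(s_p²(1/n₁ + 1/n₂)) = √(177.2354 × (1/35 + 1/22)) = 3.6222
t = (x̄₁ - x̄₂) / SE = (53.32 - 52.18) / 3.6222 = 1.14 / 3.6222 = 0.315
p-value = 0.7542

Since p-value > α = 0.01, we fail to reject H₀.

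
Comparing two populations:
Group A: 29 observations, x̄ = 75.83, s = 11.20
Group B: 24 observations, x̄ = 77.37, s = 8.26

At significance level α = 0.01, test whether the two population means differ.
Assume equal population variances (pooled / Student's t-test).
Student's two-sample t-test (equal variances):
H₀: μ₁ = μ₂
H₁: μ₁ ≠ μ₂
df = n₁ + n₂ - 2 = 51
Pooled variance s_p² = [(n₁-1)s₁² + (n₂-1)s₂²] / (n₁ + n₂ - 2) = [(28)(11.20²) + (23)(8.26²)] / 51 = 99.6383
SE = √(s_p²(1/n₁ + 1/n₂)) = √(99.6383 × (1/29 + 1/24)) = 2.7545
t = (x̄₁ - x̄₂) / SE = (75.83 - 77.37) / 2.7545 = -1.54 / 2.7545 = -0.559
p-value = 0.5786

Since p-value > α = 0.01, we fail to reject H₀.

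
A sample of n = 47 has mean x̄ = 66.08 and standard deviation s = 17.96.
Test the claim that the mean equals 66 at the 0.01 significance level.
One-sample t-test:
H₀: μ = 66
H₁: μ ≠ 66
df = n - 1 = 46
t = (x̄ - μ₀) / (s/√n) = (66.08 - 66) / (17.96/√47) = 0.031
p-value = 0.9758

Since p-value > α = 0.01, we fail to reject H₀.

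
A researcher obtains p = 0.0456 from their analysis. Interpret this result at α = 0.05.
Since p = 0.0456 < α = 0.05, reject H₀.
There is sufficient evidence to reject the null hypothesis; the result is statistically significant at the 0.05 level.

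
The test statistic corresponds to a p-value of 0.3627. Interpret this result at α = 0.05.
Since p = 0.3627 > α = 0.05, fail to reject H₀.
There is insufficient evidence to reject the null hypothesis; the result is not statistically significant at the 0.05 level.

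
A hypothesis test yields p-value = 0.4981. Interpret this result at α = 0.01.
Since p = 0.4981 > α = 0.01, fail to reject H₀.
There is insufficient evidence to reject the null hypothesis; the result is not statistically significant at the 0.01 level.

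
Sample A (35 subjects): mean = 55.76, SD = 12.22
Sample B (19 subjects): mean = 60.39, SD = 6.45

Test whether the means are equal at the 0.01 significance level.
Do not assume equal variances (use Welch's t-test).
Welch's two-sample t-test:
H₀: μ₁ = μ₂
H₁: μ₁ ≠ μ₂
s₁²/n₁ = 12.22²/35 = 4.2665,  s₂²/n₂ = 6.45²/19 = 2.1896
SE = √(s₁²/n₁ + s₂²/n₂) = √(4.2665 + 2.1896) = 2.5409
df (Welch-Satterthwaite) = (s₁²/n₁ + s₂²/n₂)² / [(s₁²/n₁)²/(n₁-1) + (s₂²/n₂)²/(n₂-1)] ≈ 51.99
t = (x̄₁ - x̄₂) / SE = (55.76 - 60.39) / 2.5409 = -4.63 / 2.5409 = -1.822
p-value = 0.0742

Since p-value > α = 0.01, we fail to reject H₀.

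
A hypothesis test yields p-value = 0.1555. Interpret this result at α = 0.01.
Since p = 0.1555 > α = 0.01, fail to reject H₀.
There is insufficient evidence to reject the null hypothesis; the result is not statistically significant at the 0.01 level.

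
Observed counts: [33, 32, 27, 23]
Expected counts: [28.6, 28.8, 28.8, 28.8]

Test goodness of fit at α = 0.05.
Chi-square goodness of fit test:
H₀: observed counts match expected distribution
H₁: observed counts differ from expected distribution
df = k - 1 = 3
χ² = Σ(O - E)²/E
   = (33 - 28.6)²/28.6 + (32 - 28.8)²/28.8 + (27 - 28.8)²/28.8 + (23 - 28.8)²/28.8
   = 0.677 + 0.356 + 0.113 + 1.168
   = 2.31
p-value = 0.5100

Since p-value > α = 0.05, we fail to reject H₀.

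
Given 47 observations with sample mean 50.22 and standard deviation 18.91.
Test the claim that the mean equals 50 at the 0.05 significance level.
One-sample t-test:
H₀: μ = 50
H₁: μ ≠ 50
df = n - 1 = 46
t = (x̄ - μ₀) / (s/√n) = (50.22 - 50) / (18.91/√47) = 0.080
p-value = 0.9368

Since p-value > α = 0.05, we fail to reject H₀.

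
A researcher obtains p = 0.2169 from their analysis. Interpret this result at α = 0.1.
Since p = 0.2169 > α = 0.1, fail to reject H₀.
There is insufficient evidence to reject the null hypothesis; the result is not statistically significant at the 0.1 level.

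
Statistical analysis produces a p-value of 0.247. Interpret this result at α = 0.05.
Since p = 0.247 > α = 0.05, fail to reject H₀.
There is insufficient evidence to reject the null hypothesis; the result is not statistically significant at the 0.05 level.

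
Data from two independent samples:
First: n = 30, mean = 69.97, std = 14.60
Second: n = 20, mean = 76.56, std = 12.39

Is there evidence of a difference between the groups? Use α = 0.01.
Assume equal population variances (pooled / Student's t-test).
Student's two-sample t-test (equal variances):
H₀: μ₁ = μ₂
H₁: μ₁ ≠ μ₂
df = n₁ + n₂ - 2 = 48
Pooled variance s_p² = [(n₁-1)s₁² + (n₂-1)s₂²] / (n₁ + n₂ - 2) = [(29)(14.60²) + (19)(12.39²)] / 48 = 189.5494
SE = √(s_p²(1/n₁ + 1/n₂)) = √(189.5494 × (1/30 + 1/20)) = 3.9744
t = (x̄₁ - x̄₂) / SE = (69.97 - 76.56) / 3.9744 = -6.59 / 3.9744 = -1.658
p-value = 0.1038

Since p-value > α = 0.01, we fail to reject H₀.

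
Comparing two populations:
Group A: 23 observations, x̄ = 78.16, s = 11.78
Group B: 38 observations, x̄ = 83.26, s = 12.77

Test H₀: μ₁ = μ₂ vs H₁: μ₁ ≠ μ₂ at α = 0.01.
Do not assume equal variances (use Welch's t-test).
Welch's two-sample t-test:
H₀: μ₁ = μ₂
H₁: μ₁ ≠ μ₂
s₁²/n₁ = 11.78²/23 = 6.0334,  s₂²/n₂ = 12.77²/38 = 4.2914
SE = √(s₁²/n₁ + s₂²/n₂) = √(6.0334 + 4.2914) = 3.2132
df (Welch-Satterthwaite) = (s₁²/n₁ + s₂²/n₂)² / [(s₁²/n₁)²/(n₁-1) + (s₂²/n₂)²/(n₂-1)] ≈ 49.53
t = (x̄₁ - x̄₂) / SE = (78.16 - 83.26) / 3.2132 = -5.10 / 3.2132 = -1.587
p-value = 0.1188

Since p-value > α = 0.01, we fail to reject H₀.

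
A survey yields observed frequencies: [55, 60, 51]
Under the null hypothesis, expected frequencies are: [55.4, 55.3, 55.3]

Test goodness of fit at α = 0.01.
Chi-square goodness of fit test:
H₀: observed counts match expected distribution
H₁: observed counts differ from expected distribution
df = k - 1 = 2
χ² = Σ(O - E)²/E
   = (55 - 55.4)²/55.4 + (60 - 55.3)²/55.3 + (51 - 55.3)²/55.3
   = 0.003 + 0.399 + 0.334
   = 0.74
p-value = 0.6919

Since p-value > α = 0.01, we fail to reject H₀.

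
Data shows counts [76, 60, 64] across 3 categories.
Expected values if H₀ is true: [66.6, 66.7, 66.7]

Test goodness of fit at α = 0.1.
Chi-square goodness of fit test:
H₀: observed counts match expected distribution
H₁: observed counts differ from expected distribution
df = k - 1 = 2
χ² = Σ(O - E)²/E
   = (76 - 66.6)²/66.6 + (60 - 66.7)²/66.7 + (64 - 66.7)²/66.7
   = 1.327 + 0.673 + 0.109
   = 2.11
p-value = 0.3484

Since p-value > α = 0.1, we fail to reject H₀.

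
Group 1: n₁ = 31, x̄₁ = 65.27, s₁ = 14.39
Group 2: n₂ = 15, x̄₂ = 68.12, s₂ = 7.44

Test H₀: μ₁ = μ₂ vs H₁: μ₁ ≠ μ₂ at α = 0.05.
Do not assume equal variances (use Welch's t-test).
Welch's two-sample t-test:
H₀: μ₁ = μ₂
H₁: μ₁ ≠ μ₂
s₁²/n₁ = 14.39²/31 = 6.6797,  s₂²/n₂ = 7.44²/15 = 3.6902
SE = √(s₁²/n₁ + s₂²/n₂) = √(6.6797 + 3.6902) = 3.2202
df (Welch-Satterthwaite) = (s₁²/n₁ + s₂²/n₂)² / [(s₁²/n₁)²/(n₁-1) + (s₂²/n₂)²/(n₂-1)] ≈ 43.71
t = (x̄₁ - x̄₂) / SE = (65.27 - 68.12) / 3.2202 = -2.85 / 3.2202 = -0.885
p-value = 0.3810

Since p-value > α = 0.05, we fail to reject H₀.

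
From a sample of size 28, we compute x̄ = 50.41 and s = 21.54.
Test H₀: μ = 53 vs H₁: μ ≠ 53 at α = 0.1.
One-sample t-test:
H₀: μ = 53
H₁: μ ≠ 53
df = n - 1 = 27
t = (x̄ - μ₀) / (s/√n) = (50.41 - 53) / (21.54/√28) = -0.636
p-value = 0.5300

Since p-value > α = 0.1, we fail to reject H₀.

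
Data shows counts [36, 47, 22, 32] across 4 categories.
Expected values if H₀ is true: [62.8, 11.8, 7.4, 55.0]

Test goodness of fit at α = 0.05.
Chi-square goodness of fit test:
H₀: observed counts match expected distribution
H₁: observed counts differ from expected distribution
df = k - 1 = 3
χ² = Σ(O - E)²/E
   = (36 - 62.8)²/62.8 + (47 - 11.8)²/11.8 + (22 - 7.4)²/7.4 + (32 - 55.0)²/55.0
   = 11.437 + 105.003 + 28.805 + 9.618
   = 154.86
p-value < 0.0001

Since p-value < α = 0.05, we reject H₀.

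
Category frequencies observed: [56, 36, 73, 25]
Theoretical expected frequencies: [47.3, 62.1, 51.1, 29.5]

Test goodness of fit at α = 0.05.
Chi-square goodness of fit test:
H₀: observed counts match expected distribution
H₁: observed counts differ from expected distribution
df = k - 1 = 3
χ² = Σ(O - E)²/E
   = (56 - 47.3)²/47.3 + (36 - 62.1)²/62.1 + (73 - 51.1)²/51.1 + (25 - 29.5)²/29.5
   = 1.600 + 10.970 + 9.386 + 0.686
   = 22.64
p-value < 0.0001

Since p-value < α = 0.05, we reject H₀.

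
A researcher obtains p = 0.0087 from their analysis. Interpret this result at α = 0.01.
Since p = 0.0087 < α = 0.01, reject H₀.
There is sufficient evidence to reject the null hypothesis; the result is statistically significant at the 0.01 level.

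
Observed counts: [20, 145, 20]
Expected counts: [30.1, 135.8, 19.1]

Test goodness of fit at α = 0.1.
Chi-square goodness of fit test:
H₀: observed counts match expected distribution
H₁: observed counts differ from expected distribution
df = k - 1 = 2
χ² = Σ(O - E)²/E
   = (20 - 30.1)²/30.1 + (145 - 135.8)²/135.8 + (20 - 19.1)²/19.1
   = 3.389 + 0.623 + 0.042
   = 4.05
p-value = 0.1317

Since p-value > α = 0.1, we fail to reject H₀.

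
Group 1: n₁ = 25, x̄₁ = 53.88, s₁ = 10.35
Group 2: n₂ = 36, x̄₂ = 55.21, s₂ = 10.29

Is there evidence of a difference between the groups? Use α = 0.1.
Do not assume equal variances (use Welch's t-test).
Welch's two-sample t-test:
H₀: μ₁ = μ₂
H₁: μ₁ ≠ μ₂
s₁²/n₁ = 10.35²/25 = 4.2849,  s₂²/n₂ = 10.29²/36 = 2.9412
SE = √(s₁²/n₁ + s₂²/n₂) = √(4.2849 + 2.9412) = 2.6881
df (Welch-Satterthwaite) = (s₁²/n₁ + s₂²/n₂)² / [(s₁²/n₁)²/(n₁-1) + (s₂²/n₂)²/(n₂-1)] ≈ 51.59
t = (x̄₁ - x̄₂) / SE = (53.88 - 55.21) / 2.6881 = -1.33 / 2.6881 = -0.495
p-value = 0.6229

Since p-value > α = 0.1, we fail to reject H₀.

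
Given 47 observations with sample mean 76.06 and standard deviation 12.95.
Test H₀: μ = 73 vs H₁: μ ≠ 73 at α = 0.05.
One-sample t-test:
H₀: μ = 73
H₁: μ ≠ 73
df = n - 1 = 46
t = (x̄ - μ₀) / (s/√n) = (76.06 - 73) / (12.95/√47) = 1.620
p-value = 0.1121

Since p-value > α = 0.05, we fail to reject H₀.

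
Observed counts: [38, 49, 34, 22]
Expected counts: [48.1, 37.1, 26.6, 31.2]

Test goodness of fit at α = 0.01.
Chi-square goodness of fit test:
H₀: observed counts match expected distribution
H₁: observed counts differ from expected distribution
df = k - 1 = 3
χ² = Σ(O - E)²/E
   = (38 - 48.1)²/48.1 + (49 - 37.1)²/37.1 + (34 - 26.6)²/26.6 + (22 - 31.2)²/31.2
   = 2.121 + 3.817 + 2.059 + 2.713
   = 10.71
p-value = 0.0134

Since p-value > α = 0.01, we fail to reject H₀.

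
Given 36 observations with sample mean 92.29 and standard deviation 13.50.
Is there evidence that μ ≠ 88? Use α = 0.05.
One-sample t-test:
H₀: μ = 88
H₁: μ ≠ 88
df = n - 1 = 35
t = (x̄ - μ₀) / (s/√n) = (92.29 - 88) / (13.50/√36) = 1.907
p-value = 0.0648

Since p-value > α = 0.05, we fail to reject H₀.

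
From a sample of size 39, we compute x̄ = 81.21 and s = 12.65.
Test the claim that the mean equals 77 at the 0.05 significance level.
One-sample t-test:
H₀: μ = 77
H₁: μ ≠ 77
df = n - 1 = 38
t = (x̄ - μ₀) / (s/√n) = (81.21 - 77) / (12.65/√39) = 2.078
p-value = 0.0445

Since p-value < α = 0.05, we reject H₀.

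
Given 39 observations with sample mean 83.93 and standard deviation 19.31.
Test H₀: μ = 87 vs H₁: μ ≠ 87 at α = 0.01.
One-sample t-test:
H₀: μ = 87
H₁: μ ≠ 87
df = n - 1 = 38
t = (x̄ - μ₀) / (s/√n) = (83.93 - 87) / (19.31/√39) = -0.993
p-value = 0.3271

Since p-value > α = 0.01, we fail to reject H₀.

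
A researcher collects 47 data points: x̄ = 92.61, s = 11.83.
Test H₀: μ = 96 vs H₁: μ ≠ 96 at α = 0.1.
One-sample t-test:
H₀: μ = 96
H₁: μ ≠ 96
df = n - 1 = 46
t = (x̄ - μ₀) / (s/√n) = (92.61 - 96) / (11.83/√47) = -1.965
p-value = 0.0555

Since p-value < α = 0.1, we reject H₀.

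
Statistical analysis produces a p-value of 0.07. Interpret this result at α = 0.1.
Since p = 0.07 < α = 0.1, reject H₀.
There is sufficient evidence to reject the null hypothesis; the result is statistically significant at the 0.1 level.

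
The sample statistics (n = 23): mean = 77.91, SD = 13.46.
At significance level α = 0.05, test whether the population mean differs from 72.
One-sample t-test:
H₀: μ = 72
H₁: μ ≠ 72
df = n - 1 = 22
t = (x̄ - μ₀) / (s/√n) = (77.91 - 72) / (13.46/√23) = 2.106
p-value = 0.0469

Since p-value < α = 0.05, we reject H₀.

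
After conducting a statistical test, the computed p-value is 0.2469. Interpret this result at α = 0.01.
Since p = 0.2469 > α = 0.01, fail to reject H₀.
There is insufficient evidence to reject the null hypothesis; the result is not statistically significant at the 0.01 level.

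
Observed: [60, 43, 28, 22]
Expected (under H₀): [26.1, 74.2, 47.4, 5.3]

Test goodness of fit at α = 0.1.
Chi-square goodness of fit test:
H₀: observed counts match expected distribution
H₁: observed counts differ from expected distribution
df = k - 1 = 3
χ² = Σ(O - E)²/E
   = (60 - 26.1)²/26.1 + (43 - 74.2)²/74.2 + (28 - 47.4)²/47.4 + (22 - 5.3)²/5.3
   = 44.031 + 13.119 + 7.940 + 52.621
   = 117.71
p-value < 0.0001

Since p-value < α = 0.1, we reject H₀.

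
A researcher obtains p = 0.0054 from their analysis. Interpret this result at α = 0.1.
Since p = 0.0054 < α = 0.1, reject H₀.
There is sufficient evidence to reject the null hypothesis; the result is statistically significant at the 0.1 level.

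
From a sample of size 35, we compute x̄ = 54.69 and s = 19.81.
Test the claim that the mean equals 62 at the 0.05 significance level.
One-sample t-test:
H₀: μ = 62
H₁: μ ≠ 62
df = n - 1 = 34
t = (x̄ - μ₀) / (s/√n) = (54.69 - 62) / (19.81/√35) = -2.183
p-value = 0.0360

Since p-value < α = 0.05, we reject H₀.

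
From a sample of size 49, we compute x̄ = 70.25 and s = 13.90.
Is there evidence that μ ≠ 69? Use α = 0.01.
One-sample t-test:
H₀: μ = 69
H₁: μ ≠ 69
df = n - 1 = 48
t = (x̄ - μ₀) / (s/√n) = (70.25 - 69) / (13.90/√49) = 0.629
p-value = 0.5320

Since p-value > α = 0.01, we fail to reject H₀.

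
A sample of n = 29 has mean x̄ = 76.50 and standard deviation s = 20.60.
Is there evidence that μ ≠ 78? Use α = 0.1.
One-sample t-test:
H₀: μ = 78
H₁: μ ≠ 78
df = n - 1 = 28
t = (x̄ - μ₀) / (s/√n) = (76.50 - 78) / (20.60/√29) = -0.392
p-value = 0.6979

Since p-value > α = 0.1, we fail to reject H₀.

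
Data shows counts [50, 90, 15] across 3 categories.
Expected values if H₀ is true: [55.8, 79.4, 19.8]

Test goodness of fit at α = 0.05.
Chi-square goodness of fit test:
H₀: observed counts match expected distribution
H₁: observed counts differ from expected distribution
df = k - 1 = 2
χ² = Σ(O - E)²/E
   = (50 - 55.8)²/55.8 + (90 - 79.4)²/79.4 + (15 - 19.8)²/19.8
   = 0.603 + 1.415 + 1.164
   = 3.18
p-value = 0.2038

Since p-value > α = 0.05, we fail to reject H₀.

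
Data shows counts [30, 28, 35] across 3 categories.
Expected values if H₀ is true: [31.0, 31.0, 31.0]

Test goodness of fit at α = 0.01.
Chi-square goodness of fit test:
H₀: observed counts match expected distribution
H₁: observed counts differ from expected distribution
df = k - 1 = 2
χ² = Σ(O - E)²/E
   = (30 - 31.0)²/31.0 + (28 - 31.0)²/31.0 + (35 - 31.0)²/31.0
   = 0.032 + 0.290 + 0.516
   = 0.84
p-value = 0.6575

Since p-value > α = 0.01, we fail to reject H₀.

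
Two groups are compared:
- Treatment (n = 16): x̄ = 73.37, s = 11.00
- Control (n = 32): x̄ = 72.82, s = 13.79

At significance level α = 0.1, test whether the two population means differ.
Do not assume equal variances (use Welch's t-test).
Welch's two-sample t-test:
H₀: μ₁ = μ₂
H₁: μ₁ ≠ μ₂
s₁²/n₁ = 11.00²/16 = 7.5625,  s₂²/n₂ = 13.79²/32 = 5.9426
SE = √(s₁²/n₁ + s₂²/n₂) = √(7.5625 + 5.9426) = 3.6749
df (Welch-Satterthwaite) = (s₁²/n₁ + s₂²/n₂)² / [(s₁²/n₁)²/(n₁-1) + (s₂²/n₂)²/(n₂-1)] ≈ 36.83
t = (x̄₁ - x̄₂) / SE = (73.37 - 72.82) / 3.6749 = 0.55 / 3.6749 = 0.150
p-value = 0.8818

Since p-value > α = 0.1, we fail to reject H₀.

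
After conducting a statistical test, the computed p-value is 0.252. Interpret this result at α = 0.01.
Since p = 0.252 > α = 0.01, fail to reject H₀.
There is insufficient evidence to reject the null hypothesis; the result is not statistically significant at the 0.01 level.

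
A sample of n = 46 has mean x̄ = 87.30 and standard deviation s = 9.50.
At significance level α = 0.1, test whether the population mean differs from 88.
One-sample t-test:
H₀: μ = 88
H₁: μ ≠ 88
df = n - 1 = 45
t = (x̄ - μ₀) / (s/√n) = (87.30 - 88) / (9.50/√46) = -0.500
p-value = 0.6197

Since p-value > α = 0.1, we fail to reject H₀.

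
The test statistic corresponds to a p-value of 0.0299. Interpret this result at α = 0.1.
Since p = 0.0299 < α = 0.1, reject H₀.
There is sufficient evidence to reject the null hypothesis; the result is statistically significant at the 0.1 level.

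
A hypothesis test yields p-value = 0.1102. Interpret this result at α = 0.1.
Since p = 0.1102 > α = 0.1, fail to reject H₀.
There is insufficient evidence to reject the null hypothesis; the result is not statistically significant at the 0.1 level.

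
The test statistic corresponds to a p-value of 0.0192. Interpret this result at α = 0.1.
Since p = 0.0192 < α = 0.1, reject H₀.
There is sufficient evidence to reject the null hypothesis; the result is statistically significant at the 0.1 level.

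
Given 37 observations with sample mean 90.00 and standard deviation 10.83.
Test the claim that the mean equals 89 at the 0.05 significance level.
One-sample t-test:
H₀: μ = 89
H₁: μ ≠ 89
df = n - 1 = 36
t = (x̄ - μ₀) / (s/√n) = (90.00 - 89) / (10.83/√37) = 0.562
p-value = 0.5778

Since p-value > α = 0.05, we fail to reject H₀.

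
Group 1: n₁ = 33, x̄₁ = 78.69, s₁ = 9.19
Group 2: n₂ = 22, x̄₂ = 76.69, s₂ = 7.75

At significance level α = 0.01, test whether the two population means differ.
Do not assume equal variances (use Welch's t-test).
Welch's two-sample t-test:
H₀: μ₁ = μ₂
H₁: μ₁ ≠ μ₂
s₁²/n₁ = 9.19²/33 = 2.5593,  s₂²/n₂ = 7.75²/22 = 2.7301
SE = √(s₁²/n₁ + s₂²/n₂) = √(2.5593 + 2.7301) = 2.2999
df (Welch-Satterthwaite) = (s₁²/n₁ + s₂²/n₂)² / [(s₁²/n₁)²/(n₁-1) + (s₂²/n₂)²/(n₂-1)] ≈ 49.99
t = (x̄₁ - x̄₂) / SE = (78.69 - 76.69) / 2.2999 = 2.00 / 2.2999 = 0.870
p-value = 0.3887

Since p-value > α = 0.01, we fail to reject H₀.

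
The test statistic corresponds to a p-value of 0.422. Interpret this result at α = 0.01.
Since p = 0.422 > α = 0.01, fail to reject H₀.
There is insufficient evidence to reject the null hypothesis; the result is not statistically significant at the 0.01 level.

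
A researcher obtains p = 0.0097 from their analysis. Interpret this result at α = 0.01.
Since p = 0.0097 < α = 0.01, reject H₀.
There is sufficient evidence to reject the null hypothesis; the result is statistically significant at the 0.01 level.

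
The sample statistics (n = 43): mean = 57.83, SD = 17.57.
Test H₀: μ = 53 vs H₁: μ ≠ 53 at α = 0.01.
One-sample t-test:
H₀: μ = 53
H₁: μ ≠ 53
df = n - 1 = 42
t = (x̄ - μ₀) / (s/√n) = (57.83 - 53) / (17.57/√43) = 1.803
p-value = 0.0786

Since p-value > α = 0.01, we fail to reject H₀.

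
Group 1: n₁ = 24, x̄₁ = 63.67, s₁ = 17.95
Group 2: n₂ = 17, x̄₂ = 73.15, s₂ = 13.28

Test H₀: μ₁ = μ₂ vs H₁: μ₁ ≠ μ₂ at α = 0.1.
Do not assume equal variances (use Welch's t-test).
Welch's two-sample t-test:
H₀: μ₁ = μ₂
H₁: μ₁ ≠ μ₂
s₁²/n₁ = 17.95²/24 = 13.4251,  s₂²/n₂ = 13.28²/17 = 10.3740
SE = √(s₁²/n₁ + s₂²/n₂) = √(13.4251 + 10.3740) = 4.8784
df (Welch-Satterthwaite) = (s₁²/n₁ + s₂²/n₂)² / [(s₁²/n₁)²/(n₁-1) + (s₂²/n₂)²/(n₂-1)] ≈ 38.89
t = (x̄₁ - x̄₂) / SE = (63.67 - 73.15) / 4.8784 = -9.48 / 4.8784 = -1.943
p-value = 0.0592

Since p-value < α = 0.1, we reject H₀.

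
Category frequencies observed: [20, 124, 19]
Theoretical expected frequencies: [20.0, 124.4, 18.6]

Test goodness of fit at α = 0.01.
Chi-square goodness of fit test:
H₀: observed counts match expected distribution
H₁: observed counts differ from expected distribution
df = k - 1 = 2
χ² = Σ(O - E)²/E
   = (20 - 20.0)²/20.0 + (124 - 124.4)²/124.4 + (19 - 18.6)²/18.6
   = 0.000 + 0.001 + 0.009
   = 0.01
p-value = 0.9951

Since p-value > α = 0.01, we fail to reject H₀.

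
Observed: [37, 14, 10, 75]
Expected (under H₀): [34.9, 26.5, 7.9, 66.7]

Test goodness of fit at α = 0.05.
Chi-square goodness of fit test:
H₀: observed counts match expected distribution
H₁: observed counts differ from expected distribution
df = k - 1 = 3
χ² = Σ(O - E)²/E
   = (37 - 34.9)²/34.9 + (14 - 26.5)²/26.5 + (10 - 7.9)²/7.9 + (75 - 66.7)²/66.7
   = 0.126 + 5.896 + 0.558 + 1.033
   = 7.61
p-value = 0.0547

Since p-value > α = 0.05, we fail to reject H₀.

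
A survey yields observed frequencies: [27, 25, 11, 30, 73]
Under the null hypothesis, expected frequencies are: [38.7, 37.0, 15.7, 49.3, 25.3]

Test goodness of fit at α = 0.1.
Chi-square goodness of fit test:
H₀: observed counts match expected distribution
H₁: observed counts differ from expected distribution
df = k - 1 = 4
χ² = Σ(O - E)²/E
   = (27 - 38.7)²/38.7 + (25 - 37.0)²/37.0 + (11 - 15.7)²/15.7 + (30 - 49.3)²/49.3 + (73 - 25.3)²/25.3
   = 3.537 + 3.892 + 1.407 + 7.556 + 89.932
   = 106.32
p-value < 0.0001

Since p-value < α = 0.1, we reject H₀.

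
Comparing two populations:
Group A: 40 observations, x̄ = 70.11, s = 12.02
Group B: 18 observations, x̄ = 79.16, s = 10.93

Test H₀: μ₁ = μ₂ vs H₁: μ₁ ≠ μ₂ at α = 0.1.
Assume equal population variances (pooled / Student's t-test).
Student's two-sample t-test (equal variances):
H₀: μ₁ = μ₂
H₁: μ₁ ≠ μ₂
df = n₁ + n₂ - 2 = 56
Pooled variance s_p² = [(n₁-1)s₁² + (n₂-1)s₂²] / (n₁ + n₂ - 2) = [(39)(12.02²) + (17)(10.93²)] / 56 = 136.8864
SE = √(s_p²(1/n₁ + 1/n₂)) = √(136.8864 × (1/40 + 1/18)) = 3.3207
t = (x̄₁ - x̄₂) / SE = (70.11 - 79.16) / 3.3207 = -9.05 / 3.3207 = -2.725
p-value = 0.0086

Since p-value < α = 0.1, we reject H₀.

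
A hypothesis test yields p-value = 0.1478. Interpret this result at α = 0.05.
Since p = 0.1478 > α = 0.05, fail to reject H₀.
There is insufficient evidence to reject the null hypothesis; the result is not statistically significant at the 0.05 level.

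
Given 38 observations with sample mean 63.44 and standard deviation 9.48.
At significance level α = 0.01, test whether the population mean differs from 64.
One-sample t-test:
H₀: μ = 64
H₁: μ ≠ 64
df = n - 1 = 37
t = (x̄ - μ₀) / (s/√n) = (63.44 - 64) / (9.48/√38) = -0.364
p-value = 0.7178

Since p-value > α = 0.01, we fail to reject H₀.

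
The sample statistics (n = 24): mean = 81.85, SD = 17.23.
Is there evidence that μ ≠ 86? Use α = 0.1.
One-sample t-test:
H₀: μ = 86
H₁: μ ≠ 86
df = n - 1 = 23
t = (x̄ - μ₀) / (s/√n) = (81.85 - 86) / (17.23/√24) = -1.180
p-value = 0.2501

Since p-value > α = 0.1, we fail to reject H₀.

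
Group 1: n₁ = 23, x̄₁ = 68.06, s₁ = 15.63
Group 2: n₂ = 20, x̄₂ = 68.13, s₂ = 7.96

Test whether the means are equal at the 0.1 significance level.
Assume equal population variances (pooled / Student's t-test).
Student's two-sample t-test (equal variances):
H₀: μ₁ = μ₂
H₁: μ₁ ≠ μ₂
df = n₁ + n₂ - 2 = 41
Pooled variance s_p² = [(n₁-1)s₁² + (n₂-1)s₂²] / (n₁ + n₂ - 2) = [(22)(15.63²) + (19)(7.96²)] / 41 = 160.4488
SE = √(s_p²(1/n₁ + 1/n₂)) = √(160.4488 × (1/23 + 1/20)) = 3.8728
t = (x̄₁ - x̄₂) / SE = (68.06 - 68.13) / 3.8728 = -0.07 / 3.8728 = -0.018
p-value = 0.9857

Since p-value > α = 0.1, we fail to reject H₀.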